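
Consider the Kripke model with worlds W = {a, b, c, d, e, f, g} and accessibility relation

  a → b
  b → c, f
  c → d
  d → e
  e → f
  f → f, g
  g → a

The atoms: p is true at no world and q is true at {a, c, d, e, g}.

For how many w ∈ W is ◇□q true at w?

a: successors {b}; □q there: b:F. ✗
b: successors {c, f}; □q there: c:T, f:F. ✓
c: successors {d}; □q there: d:T. ✓
d: successors {e}; □q there: e:F. ✗
e: successors {f}; □q there: f:F. ✗
f: successors {f, g}; □q there: f:F, g:T. ✓
g: successors {a}; □q there: a:F. ✗
Satisfying worlds: {b, c, f}.

3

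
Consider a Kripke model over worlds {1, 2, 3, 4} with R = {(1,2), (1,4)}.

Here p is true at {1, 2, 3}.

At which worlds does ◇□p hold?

{1}

1: successors {2, 4}; □p there: 2:T, 4:T. ✓
2: no successors, so ◇□p fails. ✗
3: no successors, so ◇□p fails. ✗
4: no successors, so ◇□p fails. ✗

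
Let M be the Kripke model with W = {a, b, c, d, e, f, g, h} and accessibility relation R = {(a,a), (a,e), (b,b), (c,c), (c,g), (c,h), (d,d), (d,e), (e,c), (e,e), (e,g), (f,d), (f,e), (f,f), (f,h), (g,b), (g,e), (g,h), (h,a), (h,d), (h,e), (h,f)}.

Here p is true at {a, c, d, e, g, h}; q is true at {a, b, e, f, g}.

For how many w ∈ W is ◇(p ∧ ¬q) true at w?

a: successors {a, e}; p ∧ ¬q there: a:F, e:F. ✗
b: successors {b}; p ∧ ¬q there: b:F. ✗
c: successors {c, g, h}; p ∧ ¬q there: c:T, g:F, h:T. ✓
d: successors {d, e}; p ∧ ¬q there: d:T, e:F. ✓
e: successors {c, e, g}; p ∧ ¬q there: c:T, e:F, g:F. ✓
f: successors {d, e, f, h}; p ∧ ¬q there: d:T, e:F, f:F, h:T. ✓
g: successors {b, e, h}; p ∧ ¬q there: b:F, e:F, h:T. ✓
h: successors {a, d, e, f}; p ∧ ¬q there: a:F, d:T, e:F, f:F. ✓
Satisfying worlds: {c, d, e, f, g, h}.

6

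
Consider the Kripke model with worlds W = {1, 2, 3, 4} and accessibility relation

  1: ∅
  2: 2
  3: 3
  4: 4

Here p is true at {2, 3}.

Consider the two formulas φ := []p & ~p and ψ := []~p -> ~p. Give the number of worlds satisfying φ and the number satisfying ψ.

For []p & ~p:
1: []p is T, ~p is T. ✓
2: []p is T, ~p is F. ✗
3: []p is T, ~p is F. ✗
4: []p is F, ~p is T. ✗
— 1 world.
For []~p -> ~p:
1: []~p is T, ~p is T. ✓
2: []~p is F, ~p is F. ✓
3: []~p is F, ~p is F. ✓
4: []~p is T, ~p is T. ✓
— 4 worlds.

1 and 4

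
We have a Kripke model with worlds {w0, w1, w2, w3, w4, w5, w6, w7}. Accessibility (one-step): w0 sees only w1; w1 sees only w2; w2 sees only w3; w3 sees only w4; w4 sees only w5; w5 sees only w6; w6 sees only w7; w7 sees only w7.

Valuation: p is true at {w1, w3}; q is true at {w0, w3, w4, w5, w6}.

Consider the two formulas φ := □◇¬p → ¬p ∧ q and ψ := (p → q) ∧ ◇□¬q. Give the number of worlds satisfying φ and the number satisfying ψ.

For □◇¬p → ¬p ∧ q:
w0: □◇¬p is T, ¬p ∧ q is T. ✓
w1: □◇¬p is F, ¬p ∧ q is F. ✓
w2: □◇¬p is T, ¬p ∧ q is F. ✗
w3: □◇¬p is T, ¬p ∧ q is F. ✗
w4: □◇¬p is T, ¬p ∧ q is T. ✓
w5: □◇¬p is T, ¬p ∧ q is T. ✓
w6: □◇¬p is T, ¬p ∧ q is T. ✓
w7: □◇¬p is T, ¬p ∧ q is F. ✗
— 5 worlds.
For (p → q) ∧ ◇□¬q:
w0: p → q is T, ◇□¬q is T. ✓
w1: p → q is F, ◇□¬q is F. ✗
w2: p → q is T, ◇□¬q is F. ✗
w3: p → q is T, ◇□¬q is F. ✗
w4: p → q is T, ◇□¬q is F. ✗
w5: p → q is T, ◇□¬q is T. ✓
w6: p → q is T, ◇□¬q is T. ✓
w7: p → q is T, ◇□¬q is T. ✓
— 4 worlds.

5 and 4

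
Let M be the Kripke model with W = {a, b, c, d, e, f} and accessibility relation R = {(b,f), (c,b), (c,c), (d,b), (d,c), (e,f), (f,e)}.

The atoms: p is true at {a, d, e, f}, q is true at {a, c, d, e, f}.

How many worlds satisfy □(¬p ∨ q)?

6

a: no successors, so □(¬p ∨ q) holds vacuously. ✓
b: successors {f}; ¬p ∨ q there: f:T. ✓
c: successors {b, c}; ¬p ∨ q there: b:T, c:T. ✓
d: successors {b, c}; ¬p ∨ q there: b:T, c:T. ✓
e: successors {f}; ¬p ∨ q there: f:T. ✓
f: successors {e}; ¬p ∨ q there: e:T. ✓
Satisfying worlds: {a, b, c, d, e, f}.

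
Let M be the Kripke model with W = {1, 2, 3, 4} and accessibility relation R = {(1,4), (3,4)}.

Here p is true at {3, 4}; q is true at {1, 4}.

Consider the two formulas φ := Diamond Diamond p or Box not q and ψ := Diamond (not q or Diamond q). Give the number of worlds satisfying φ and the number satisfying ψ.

For Diamond Diamond p or Box not q:
1: Diamond Diamond p is F, Box not q is F. ✗
2: Diamond Diamond p is F, Box not q is T. ✓
3: Diamond Diamond p is F, Box not q is F. ✗
4: Diamond Diamond p is F, Box not q is T. ✓
— 2 worlds.
For Diamond (not q or Diamond q):
1: successors {4}; not q or Diamond q there: 4:F. ✗
2: no successors, so Diamond (not q or Diamond q) fails. ✗
3: successors {4}; not q or Diamond q there: 4:F. ✗
4: no successors, so Diamond (not q or Diamond q) fails. ✗
— 0 worlds.

2 and 0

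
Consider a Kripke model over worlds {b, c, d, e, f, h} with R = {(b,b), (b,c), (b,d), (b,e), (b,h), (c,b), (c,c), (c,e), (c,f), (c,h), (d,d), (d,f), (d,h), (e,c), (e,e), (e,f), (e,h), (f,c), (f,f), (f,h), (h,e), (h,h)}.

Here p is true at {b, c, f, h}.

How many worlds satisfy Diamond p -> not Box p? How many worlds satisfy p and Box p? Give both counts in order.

5 and 1

For Diamond p -> not Box p:
b: Diamond p is T, not Box p is T. ✓
c: Diamond p is T, not Box p is T. ✓
d: Diamond p is T, not Box p is T. ✓
e: Diamond p is T, not Box p is T. ✓
f: Diamond p is T, not Box p is F. ✗
h: Diamond p is T, not Box p is T. ✓
— 5 worlds.
For p and Box p:
b: p is T, Box p is F. ✗
c: p is T, Box p is F. ✗
d: p is F, Box p is F. ✗
e: p is F, Box p is F. ✗
f: p is T, Box p is T. ✓
h: p is T, Box p is F. ✗
— 1 world.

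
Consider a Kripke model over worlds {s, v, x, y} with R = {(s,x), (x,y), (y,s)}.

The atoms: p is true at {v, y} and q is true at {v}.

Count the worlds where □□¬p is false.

1

s: successors {x}; □¬p there: x:F. ✗
v: no successors, so □□¬p holds vacuously. ✓
x: successors {y}; □¬p there: y:T. ✓
y: successors {s}; □¬p there: s:T. ✓
Satisfying worlds: {v, x, y}.
So □□¬p fails at the other 1 world.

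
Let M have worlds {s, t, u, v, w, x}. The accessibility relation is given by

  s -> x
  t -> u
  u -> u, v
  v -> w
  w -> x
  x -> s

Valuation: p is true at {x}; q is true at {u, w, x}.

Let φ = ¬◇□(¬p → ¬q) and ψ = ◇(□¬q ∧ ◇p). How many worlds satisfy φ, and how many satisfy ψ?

2 and 0

For ¬◇□(¬p → ¬q):
s: ◇□(¬p → ¬q) is T. ✗
t: ◇□(¬p → ¬q) is F. ✓
u: ◇□(¬p → ¬q) is F. ✓
v: ◇□(¬p → ¬q) is T. ✗
w: ◇□(¬p → ¬q) is T. ✗
x: ◇□(¬p → ¬q) is T. ✗
— 2 worlds.
For ◇(□¬q ∧ ◇p):
s: successors {x}; □¬q ∧ ◇p there: x:F. ✗
t: successors {u}; □¬q ∧ ◇p there: u:F. ✗
u: successors {u, v}; □¬q ∧ ◇p there: u:F, v:F. ✗
v: successors {w}; □¬q ∧ ◇p there: w:F. ✗
w: successors {x}; □¬q ∧ ◇p there: x:F. ✗
x: successors {s}; □¬q ∧ ◇p there: s:F. ✗
— 0 worlds.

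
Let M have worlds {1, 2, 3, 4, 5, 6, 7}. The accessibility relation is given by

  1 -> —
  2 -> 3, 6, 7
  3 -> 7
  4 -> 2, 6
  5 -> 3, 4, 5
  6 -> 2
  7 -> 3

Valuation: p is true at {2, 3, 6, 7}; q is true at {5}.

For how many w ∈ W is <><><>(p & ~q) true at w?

1: no successors, so <><><>(p & ~q) fails. ✗
2: successors {3, 6, 7}; <><>(p & ~q) there: 3:T, 6:T, 7:T. ✓
3: successors {7}; <><>(p & ~q) there: 7:T. ✓
4: successors {2, 6}; <><>(p & ~q) there: 2:T, 6:T. ✓
5: successors {3, 4, 5}; <><>(p & ~q) there: 3:T, 4:T, 5:T. ✓
6: successors {2}; <><>(p & ~q) there: 2:T. ✓
7: successors {3}; <><>(p & ~q) there: 3:T. ✓
Satisfying worlds: {2, 3, 4, 5, 6, 7}.

6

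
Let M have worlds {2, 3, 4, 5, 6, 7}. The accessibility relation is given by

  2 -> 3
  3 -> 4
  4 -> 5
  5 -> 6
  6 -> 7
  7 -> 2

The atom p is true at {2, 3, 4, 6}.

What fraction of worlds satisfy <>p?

2: successors {3}; p there: 3:T. ✓
3: successors {4}; p there: 4:T. ✓
4: successors {5}; p there: 5:F. ✗
5: successors {6}; p there: 6:T. ✓
6: successors {7}; p there: 7:F. ✗
7: successors {2}; p there: 2:T. ✓
That's 4 of 6 worlds, so 4/6 = 2/3.

2/3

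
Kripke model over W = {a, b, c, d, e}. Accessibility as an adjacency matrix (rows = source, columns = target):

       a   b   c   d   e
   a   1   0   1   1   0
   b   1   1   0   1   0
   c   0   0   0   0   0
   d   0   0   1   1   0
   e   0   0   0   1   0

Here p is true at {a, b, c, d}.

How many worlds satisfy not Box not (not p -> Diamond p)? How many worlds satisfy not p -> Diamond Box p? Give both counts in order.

For not Box not (not p -> Diamond p):
a: Box not (not p -> Diamond p) is F. ✓
b: Box not (not p -> Diamond p) is F. ✓
c: Box not (not p -> Diamond p) is T. ✗
d: Box not (not p -> Diamond p) is F. ✓
e: Box not (not p -> Diamond p) is F. ✓
— 4 worlds.
For not p -> Diamond Box p:
a: not p is F, Diamond Box p is T. ✓
b: not p is F, Diamond Box p is T. ✓
c: not p is F, Diamond Box p is F. ✓
d: not p is F, Diamond Box p is T. ✓
e: not p is T, Diamond Box p is T. ✓
— 5 worlds.

4 and 5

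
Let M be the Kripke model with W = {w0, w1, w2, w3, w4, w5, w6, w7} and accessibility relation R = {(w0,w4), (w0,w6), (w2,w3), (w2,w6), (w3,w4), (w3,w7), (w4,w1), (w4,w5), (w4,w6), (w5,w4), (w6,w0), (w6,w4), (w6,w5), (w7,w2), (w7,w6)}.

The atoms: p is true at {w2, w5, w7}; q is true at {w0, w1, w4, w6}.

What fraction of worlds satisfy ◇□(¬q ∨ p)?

w0: successors {w4, w6}; □(¬q ∨ p) there: w4:F, w6:F. ✗
w1: no successors, so ◇□(¬q ∨ p) fails. ✗
w2: successors {w3, w6}; □(¬q ∨ p) there: w3:F, w6:F. ✗
w3: successors {w4, w7}; □(¬q ∨ p) there: w4:F, w7:F. ✗
w4: successors {w1, w5, w6}; □(¬q ∨ p) there: w1:T, w5:F, w6:F. ✓
w5: successors {w4}; □(¬q ∨ p) there: w4:F. ✗
w6: successors {w0, w4, w5}; □(¬q ∨ p) there: w0:F, w4:F, w5:F. ✗
w7: successors {w2, w6}; □(¬q ∨ p) there: w2:F, w6:F. ✗
That's 1 of 8 worlds, so 1/8.

1/8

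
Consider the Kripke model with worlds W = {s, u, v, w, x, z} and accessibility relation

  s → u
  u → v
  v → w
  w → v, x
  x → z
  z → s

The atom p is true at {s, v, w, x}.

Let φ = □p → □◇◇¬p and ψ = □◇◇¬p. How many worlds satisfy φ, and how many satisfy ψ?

For □p → □◇◇¬p:
s: □p is F, □◇◇¬p is F. ✓
u: □p is T, □◇◇¬p is F. ✗
v: □p is T, □◇◇¬p is T. ✓
w: □p is T, □◇◇¬p is F. ✗
x: □p is F, □◇◇¬p is T. ✓
z: □p is T, □◇◇¬p is F. ✗
— 3 worlds.
For □◇◇¬p:
s: successors {u}; ◇◇¬p there: u:F. ✗
u: successors {v}; ◇◇¬p there: v:F. ✗
v: successors {w}; ◇◇¬p there: w:T. ✓
w: successors {v, x}; ◇◇¬p there: v:F, x:F. ✗
x: successors {z}; ◇◇¬p there: z:T. ✓
z: successors {s}; ◇◇¬p there: s:F. ✗
— 2 worlds.

3 and 2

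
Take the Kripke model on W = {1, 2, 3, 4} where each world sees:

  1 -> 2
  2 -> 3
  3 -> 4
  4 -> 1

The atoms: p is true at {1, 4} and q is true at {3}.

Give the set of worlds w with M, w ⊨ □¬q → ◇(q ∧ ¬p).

{2}

1: □¬q is T, ◇(q ∧ ¬p) is F. ✗
2: □¬q is F, ◇(q ∧ ¬p) is T. ✓
3: □¬q is T, ◇(q ∧ ¬p) is F. ✗
4: □¬q is T, ◇(q ∧ ¬p) is F. ✗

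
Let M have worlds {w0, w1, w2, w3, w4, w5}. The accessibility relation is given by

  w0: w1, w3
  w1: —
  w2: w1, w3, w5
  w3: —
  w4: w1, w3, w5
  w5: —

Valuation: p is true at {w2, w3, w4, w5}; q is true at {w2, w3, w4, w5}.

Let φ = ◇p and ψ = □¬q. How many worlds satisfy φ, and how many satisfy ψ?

For ◇p:
w0: successors {w1, w3}; p there: w1:F, w3:T. ✓
w1: no successors, so ◇p fails. ✗
w2: successors {w1, w3, w5}; p there: w1:F, w3:T, w5:T. ✓
w3: no successors, so ◇p fails. ✗
w4: successors {w1, w3, w5}; p there: w1:F, w3:T, w5:T. ✓
w5: no successors, so ◇p fails. ✗
— 3 worlds.
For □¬q:
w0: successors {w1, w3}; ¬q there: w1:T, w3:F. ✗
w1: no successors, so □¬q holds vacuously. ✓
w2: successors {w1, w3, w5}; ¬q there: w1:T, w3:F, w5:F. ✗
w3: no successors, so □¬q holds vacuously. ✓
w4: successors {w1, w3, w5}; ¬q there: w1:T, w3:F, w5:F. ✗
w5: no successors, so □¬q holds vacuously. ✓
— 3 worlds.

3 and 3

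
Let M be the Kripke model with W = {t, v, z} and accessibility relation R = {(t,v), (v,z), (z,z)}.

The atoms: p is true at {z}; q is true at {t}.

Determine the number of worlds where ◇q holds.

t: successors {v}; q there: v:F. ✗
v: successors {z}; q there: z:F. ✗
z: successors {z}; q there: z:F. ✗
Satisfying worlds: ∅.

0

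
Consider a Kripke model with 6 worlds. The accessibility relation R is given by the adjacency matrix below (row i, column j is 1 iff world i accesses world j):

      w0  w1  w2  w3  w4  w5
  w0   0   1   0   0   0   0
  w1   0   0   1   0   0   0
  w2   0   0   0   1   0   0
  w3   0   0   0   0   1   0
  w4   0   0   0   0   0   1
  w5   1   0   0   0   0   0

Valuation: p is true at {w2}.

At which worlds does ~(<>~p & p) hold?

w0: <>~p & p is F. ✓
w1: <>~p & p is F. ✓
w2: <>~p & p is T. ✗
w3: <>~p & p is F. ✓
w4: <>~p & p is F. ✓
w5: <>~p & p is F. ✓

{w0, w1, w3, w4, w5}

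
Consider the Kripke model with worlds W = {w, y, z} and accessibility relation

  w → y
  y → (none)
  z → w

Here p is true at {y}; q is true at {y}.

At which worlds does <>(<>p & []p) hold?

w: successors {y}; <>p & []p there: y:F. ✗
y: no successors, so <>(<>p & []p) fails. ✗
z: successors {w}; <>p & []p there: w:T. ✓

{z}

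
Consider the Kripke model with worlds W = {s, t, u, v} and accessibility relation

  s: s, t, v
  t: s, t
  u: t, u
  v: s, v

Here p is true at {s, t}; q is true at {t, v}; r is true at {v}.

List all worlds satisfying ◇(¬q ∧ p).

{s, t, v}

s: successors {s, t, v}; ¬q ∧ p there: s:T, t:F, v:F. ✓
t: successors {s, t}; ¬q ∧ p there: s:T, t:F. ✓
u: successors {t, u}; ¬q ∧ p there: t:F, u:F. ✗
v: successors {s, v}; ¬q ∧ p there: s:T, v:F. ✓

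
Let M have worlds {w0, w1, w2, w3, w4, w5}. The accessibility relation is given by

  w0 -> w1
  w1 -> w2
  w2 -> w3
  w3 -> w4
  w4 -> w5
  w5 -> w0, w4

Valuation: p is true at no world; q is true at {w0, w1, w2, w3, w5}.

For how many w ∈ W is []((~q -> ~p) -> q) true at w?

4

w0: successors {w1}; (~q -> ~p) -> q there: w1:T. ✓
w1: successors {w2}; (~q -> ~p) -> q there: w2:T. ✓
w2: successors {w3}; (~q -> ~p) -> q there: w3:T. ✓
w3: successors {w4}; (~q -> ~p) -> q there: w4:F. ✗
w4: successors {w5}; (~q -> ~p) -> q there: w5:T. ✓
w5: successors {w0, w4}; (~q -> ~p) -> q there: w0:T, w4:F. ✗
Satisfying worlds: {w0, w1, w2, w4}.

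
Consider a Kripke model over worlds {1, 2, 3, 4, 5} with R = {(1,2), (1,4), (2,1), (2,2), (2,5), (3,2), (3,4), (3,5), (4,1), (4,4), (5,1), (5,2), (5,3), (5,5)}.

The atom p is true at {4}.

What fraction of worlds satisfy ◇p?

1: successors {2, 4}; p there: 2:F, 4:T. ✓
2: successors {1, 2, 5}; p there: 1:F, 2:F, 5:F. ✗
3: successors {2, 4, 5}; p there: 2:F, 4:T, 5:F. ✓
4: successors {1, 4}; p there: 1:F, 4:T. ✓
5: successors {1, 2, 3, 5}; p there: 1:F, 2:F, 3:F, 5:F. ✗
That's 3 of 5 worlds, so 3/5.

3/5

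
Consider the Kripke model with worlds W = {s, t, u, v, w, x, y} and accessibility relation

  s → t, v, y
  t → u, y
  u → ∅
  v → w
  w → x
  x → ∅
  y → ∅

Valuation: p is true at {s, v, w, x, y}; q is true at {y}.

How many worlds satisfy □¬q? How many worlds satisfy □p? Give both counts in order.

For □¬q:
s: successors {t, v, y}; ¬q there: t:T, v:T, y:F. ✗
t: successors {u, y}; ¬q there: u:T, y:F. ✗
u: no successors, so □¬q holds vacuously. ✓
v: successors {w}; ¬q there: w:T. ✓
w: successors {x}; ¬q there: x:T. ✓
x: no successors, so □¬q holds vacuously. ✓
y: no successors, so □¬q holds vacuously. ✓
— 5 worlds.
For □p:
s: successors {t, v, y}; p there: t:F, v:T, y:T. ✗
t: successors {u, y}; p there: u:F, y:T. ✗
u: no successors, so □p holds vacuously. ✓
v: successors {w}; p there: w:T. ✓
w: successors {x}; p there: x:T. ✓
x: no successors, so □p holds vacuously. ✓
y: no successors, so □p holds vacuously. ✓
— 5 worlds.

5 and 5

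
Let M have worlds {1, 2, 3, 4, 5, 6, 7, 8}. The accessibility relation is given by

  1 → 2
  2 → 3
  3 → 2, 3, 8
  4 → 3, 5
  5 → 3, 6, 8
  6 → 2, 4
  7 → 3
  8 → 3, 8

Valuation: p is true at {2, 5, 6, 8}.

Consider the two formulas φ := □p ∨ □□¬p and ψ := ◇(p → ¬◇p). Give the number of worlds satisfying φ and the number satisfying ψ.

For □p ∨ □□¬p:
1: □p is T, □□¬p is T. ✓
2: □p is F, □□¬p is F. ✗
3: □p is F, □□¬p is F. ✗
4: □p is F, □□¬p is F. ✗
5: □p is F, □□¬p is F. ✗
6: □p is F, □□¬p is F. ✗
7: □p is F, □□¬p is F. ✗
8: □p is F, □□¬p is F. ✗
— 1 world.
For ◇(p → ¬◇p):
1: successors {2}; p → ¬◇p there: 2:T. ✓
2: successors {3}; p → ¬◇p there: 3:T. ✓
3: successors {2, 3, 8}; p → ¬◇p there: 2:T, 3:T, 8:F. ✓
4: successors {3, 5}; p → ¬◇p there: 3:T, 5:F. ✓
5: successors {3, 6, 8}; p → ¬◇p there: 3:T, 6:F, 8:F. ✓
6: successors {2, 4}; p → ¬◇p there: 2:T, 4:T. ✓
7: successors {3}; p → ¬◇p there: 3:T. ✓
8: successors {3, 8}; p → ¬◇p there: 3:T, 8:F. ✓
— 8 worlds.

1 and 8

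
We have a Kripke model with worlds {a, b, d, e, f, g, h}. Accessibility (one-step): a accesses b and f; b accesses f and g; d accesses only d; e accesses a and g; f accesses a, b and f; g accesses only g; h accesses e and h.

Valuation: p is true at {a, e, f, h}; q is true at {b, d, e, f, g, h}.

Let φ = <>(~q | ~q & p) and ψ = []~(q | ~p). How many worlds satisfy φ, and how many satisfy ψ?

For <>(~q | ~q & p):
a: successors {b, f}; ~q | ~q & p there: b:F, f:F. ✗
b: successors {f, g}; ~q | ~q & p there: f:F, g:F. ✗
d: successors {d}; ~q | ~q & p there: d:F. ✗
e: successors {a, g}; ~q | ~q & p there: a:T, g:F. ✓
f: successors {a, b, f}; ~q | ~q & p there: a:T, b:F, f:F. ✓
g: successors {g}; ~q | ~q & p there: g:F. ✗
h: successors {e, h}; ~q | ~q & p there: e:F, h:F. ✗
— 2 worlds.
For []~(q | ~p):
a: successors {b, f}; ~(q | ~p) there: b:F, f:F. ✗
b: successors {f, g}; ~(q | ~p) there: f:F, g:F. ✗
d: successors {d}; ~(q | ~p) there: d:F. ✗
e: successors {a, g}; ~(q | ~p) there: a:T, g:F. ✗
f: successors {a, b, f}; ~(q | ~p) there: a:T, b:F, f:F. ✗
g: successors {g}; ~(q | ~p) there: g:F. ✗
h: successors {e, h}; ~(q | ~p) there: e:F, h:F. ✗
— 0 worlds.

2 and 0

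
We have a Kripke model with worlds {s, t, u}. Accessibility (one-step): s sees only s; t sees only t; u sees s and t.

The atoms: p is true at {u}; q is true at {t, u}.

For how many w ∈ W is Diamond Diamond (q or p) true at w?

2

s: successors {s}; Diamond (q or p) there: s:F. ✗
t: successors {t}; Diamond (q or p) there: t:T. ✓
u: successors {s, t}; Diamond (q or p) there: s:F, t:T. ✓
Satisfying worlds: {t, u}.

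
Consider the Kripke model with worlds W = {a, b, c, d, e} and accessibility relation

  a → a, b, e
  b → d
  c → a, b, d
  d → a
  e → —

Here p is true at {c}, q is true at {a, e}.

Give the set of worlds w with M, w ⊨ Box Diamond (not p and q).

{b, d, e}

a: successors {a, b, e}; Diamond (not p and q) there: a:T, b:F, e:F. ✗
b: successors {d}; Diamond (not p and q) there: d:T. ✓
c: successors {a, b, d}; Diamond (not p and q) there: a:T, b:F, d:T. ✗
d: successors {a}; Diamond (not p and q) there: a:T. ✓
e: no successors, so Box Diamond (not p and q) holds vacuously. ✓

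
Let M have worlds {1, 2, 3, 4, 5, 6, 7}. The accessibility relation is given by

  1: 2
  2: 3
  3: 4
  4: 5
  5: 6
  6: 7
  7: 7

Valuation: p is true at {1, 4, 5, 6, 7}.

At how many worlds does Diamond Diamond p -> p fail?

2

1: Diamond Diamond p is F, p is T. ✓
2: Diamond Diamond p is T, p is F. ✗
3: Diamond Diamond p is T, p is F. ✗
4: Diamond Diamond p is T, p is T. ✓
5: Diamond Diamond p is T, p is T. ✓
6: Diamond Diamond p is T, p is T. ✓
7: Diamond Diamond p is T, p is T. ✓
Satisfying worlds: {1, 4, 5, 6, 7}.
So Diamond Diamond p -> p fails at the other 2 worlds.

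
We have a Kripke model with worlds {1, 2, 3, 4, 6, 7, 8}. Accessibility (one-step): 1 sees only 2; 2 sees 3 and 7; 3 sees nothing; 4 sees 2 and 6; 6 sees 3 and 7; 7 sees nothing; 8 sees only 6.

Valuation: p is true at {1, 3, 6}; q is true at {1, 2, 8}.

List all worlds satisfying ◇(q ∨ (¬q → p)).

1: successors {2}; q ∨ (¬q → p) there: 2:T. ✓
2: successors {3, 7}; q ∨ (¬q → p) there: 3:T, 7:F. ✓
3: no successors, so ◇(q ∨ (¬q → p)) fails. ✗
4: successors {2, 6}; q ∨ (¬q → p) there: 2:T, 6:T. ✓
6: successors {3, 7}; q ∨ (¬q → p) there: 3:T, 7:F. ✓
7: no successors, so ◇(q ∨ (¬q → p)) fails. ✗
8: successors {6}; q ∨ (¬q → p) there: 6:T. ✓

{1, 2, 4, 6, 8}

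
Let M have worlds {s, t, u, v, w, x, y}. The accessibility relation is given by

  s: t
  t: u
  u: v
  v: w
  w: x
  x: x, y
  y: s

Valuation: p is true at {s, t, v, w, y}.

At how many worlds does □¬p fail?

5

s: successors {t}; ¬p there: t:F. ✗
t: successors {u}; ¬p there: u:T. ✓
u: successors {v}; ¬p there: v:F. ✗
v: successors {w}; ¬p there: w:F. ✗
w: successors {x}; ¬p there: x:T. ✓
x: successors {x, y}; ¬p there: x:T, y:F. ✗
y: successors {s}; ¬p there: s:F. ✗
Satisfying worlds: {t, w}.
So □¬p fails at the other 5 worlds.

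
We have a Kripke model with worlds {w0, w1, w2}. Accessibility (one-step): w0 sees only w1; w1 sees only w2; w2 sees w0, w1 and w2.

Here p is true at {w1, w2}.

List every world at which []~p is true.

w0: successors {w1}; ~p there: w1:F. ✗
w1: successors {w2}; ~p there: w2:F. ✗
w2: successors {w0, w1, w2}; ~p there: w0:T, w1:F, w2:F. ✗

∅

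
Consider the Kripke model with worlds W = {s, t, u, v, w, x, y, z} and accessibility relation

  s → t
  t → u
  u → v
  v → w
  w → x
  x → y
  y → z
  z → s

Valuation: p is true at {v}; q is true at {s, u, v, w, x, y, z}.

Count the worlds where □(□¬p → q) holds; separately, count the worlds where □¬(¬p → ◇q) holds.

For □(□¬p → q):
s: successors {t}; □¬p → q there: t:F. ✗
t: successors {u}; □¬p → q there: u:T. ✓
u: successors {v}; □¬p → q there: v:T. ✓
v: successors {w}; □¬p → q there: w:T. ✓
w: successors {x}; □¬p → q there: x:T. ✓
x: successors {y}; □¬p → q there: y:T. ✓
y: successors {z}; □¬p → q there: z:T. ✓
z: successors {s}; □¬p → q there: s:T. ✓
— 7 worlds.
For □¬(¬p → ◇q):
s: successors {t}; ¬(¬p → ◇q) there: t:F. ✗
t: successors {u}; ¬(¬p → ◇q) there: u:F. ✗
u: successors {v}; ¬(¬p → ◇q) there: v:F. ✗
v: successors {w}; ¬(¬p → ◇q) there: w:F. ✗
w: successors {x}; ¬(¬p → ◇q) there: x:F. ✗
x: successors {y}; ¬(¬p → ◇q) there: y:F. ✗
y: successors {z}; ¬(¬p → ◇q) there: z:F. ✗
z: successors {s}; ¬(¬p → ◇q) there: s:T. ✓
— 1 world.

7 and 1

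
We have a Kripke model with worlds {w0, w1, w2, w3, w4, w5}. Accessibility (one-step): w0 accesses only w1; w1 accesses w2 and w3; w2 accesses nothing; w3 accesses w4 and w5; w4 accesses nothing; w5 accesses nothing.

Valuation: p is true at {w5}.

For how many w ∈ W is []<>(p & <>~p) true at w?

w0: successors {w1}; <>(p & <>~p) there: w1:F. ✗
w1: successors {w2, w3}; <>(p & <>~p) there: w2:F, w3:F. ✗
w2: no successors, so []<>(p & <>~p) holds vacuously. ✓
w3: successors {w4, w5}; <>(p & <>~p) there: w4:F, w5:F. ✗
w4: no successors, so []<>(p & <>~p) holds vacuously. ✓
w5: no successors, so []<>(p & <>~p) holds vacuously. ✓
Satisfying worlds: {w2, w4, w5}.

3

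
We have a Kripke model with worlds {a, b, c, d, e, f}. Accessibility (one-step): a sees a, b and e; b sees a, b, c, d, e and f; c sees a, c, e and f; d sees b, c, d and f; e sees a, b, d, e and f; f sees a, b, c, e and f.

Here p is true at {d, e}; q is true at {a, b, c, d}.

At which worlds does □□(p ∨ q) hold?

a: successors {a, b, e}; □(p ∨ q) there: a:T, b:F, e:F. ✗
b: successors {a, b, c, d, e, f}; □(p ∨ q) there: a:T, b:F, c:F, d:F, e:F, f:F. ✗
c: successors {a, c, e, f}; □(p ∨ q) there: a:T, c:F, e:F, f:F. ✗
d: successors {b, c, d, f}; □(p ∨ q) there: b:F, c:F, d:F, f:F. ✗
e: successors {a, b, d, e, f}; □(p ∨ q) there: a:T, b:F, d:F, e:F, f:F. ✗
f: successors {a, b, c, e, f}; □(p ∨ q) there: a:T, b:F, c:F, e:F, f:F. ✗

∅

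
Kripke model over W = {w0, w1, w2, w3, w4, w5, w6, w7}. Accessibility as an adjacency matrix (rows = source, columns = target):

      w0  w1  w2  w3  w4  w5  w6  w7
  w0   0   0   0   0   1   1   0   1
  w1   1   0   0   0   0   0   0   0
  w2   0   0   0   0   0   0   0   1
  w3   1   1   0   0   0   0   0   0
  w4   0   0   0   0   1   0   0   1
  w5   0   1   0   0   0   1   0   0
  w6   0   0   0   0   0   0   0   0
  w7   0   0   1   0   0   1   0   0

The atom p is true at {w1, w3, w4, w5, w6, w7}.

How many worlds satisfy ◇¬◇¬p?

w0: successors {w4, w5, w7}; ¬◇¬p there: w4:T, w5:T, w7:F. ✓
w1: successors {w0}; ¬◇¬p there: w0:T. ✓
w2: successors {w7}; ¬◇¬p there: w7:F. ✗
w3: successors {w0, w1}; ¬◇¬p there: w0:T, w1:F. ✓
w4: successors {w4, w7}; ¬◇¬p there: w4:T, w7:F. ✓
w5: successors {w1, w5}; ¬◇¬p there: w1:F, w5:T. ✓
w6: no successors, so ◇¬◇¬p fails. ✗
w7: successors {w2, w5}; ¬◇¬p there: w2:T, w5:T. ✓
Satisfying worlds: {w0, w1, w3, w4, w5, w7}.

6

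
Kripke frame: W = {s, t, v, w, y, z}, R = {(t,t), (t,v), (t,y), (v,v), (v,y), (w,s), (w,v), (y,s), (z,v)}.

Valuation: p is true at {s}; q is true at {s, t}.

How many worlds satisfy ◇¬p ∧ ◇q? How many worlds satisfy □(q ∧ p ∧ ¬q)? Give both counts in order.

For ◇¬p ∧ ◇q:
s: ◇¬p is F, ◇q is F. ✗
t: ◇¬p is T, ◇q is T. ✓
v: ◇¬p is T, ◇q is F. ✗
w: ◇¬p is T, ◇q is T. ✓
y: ◇¬p is F, ◇q is T. ✗
z: ◇¬p is T, ◇q is F. ✗
— 2 worlds.
For □(q ∧ p ∧ ¬q):
s: no successors, so □(q ∧ p ∧ ¬q) holds vacuously. ✓
t: successors {t, v, y}; q ∧ p ∧ ¬q there: t:F, v:F, y:F. ✗
v: successors {v, y}; q ∧ p ∧ ¬q there: v:F, y:F. ✗
w: successors {s, v}; q ∧ p ∧ ¬q there: s:F, v:F. ✗
y: successors {s}; q ∧ p ∧ ¬q there: s:F. ✗
z: successors {v}; q ∧ p ∧ ¬q there: v:F. ✗
— 1 world.

2 and 1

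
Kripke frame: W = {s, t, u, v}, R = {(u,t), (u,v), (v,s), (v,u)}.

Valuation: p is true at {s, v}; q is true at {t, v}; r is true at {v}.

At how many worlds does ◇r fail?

3

s: no successors, so ◇r fails. ✗
t: no successors, so ◇r fails. ✗
u: successors {t, v}; r there: t:F, v:T. ✓
v: successors {s, u}; r there: s:F, u:F. ✗
Satisfying worlds: {u}.
So ◇r fails at the other 3 worlds.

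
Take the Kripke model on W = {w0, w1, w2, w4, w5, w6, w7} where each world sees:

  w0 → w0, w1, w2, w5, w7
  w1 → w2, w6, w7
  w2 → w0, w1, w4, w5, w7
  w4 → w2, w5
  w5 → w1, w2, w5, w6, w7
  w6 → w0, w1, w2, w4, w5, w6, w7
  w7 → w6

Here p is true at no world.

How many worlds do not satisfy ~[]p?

w0: []p is F. ✓
w1: []p is F. ✓
w2: []p is F. ✓
w4: []p is F. ✓
w5: []p is F. ✓
w6: []p is F. ✓
w7: []p is F. ✓
Satisfying worlds: {w0, w1, w2, w4, w5, w6, w7}.
So ~[]p fails at the other 0 worlds.

0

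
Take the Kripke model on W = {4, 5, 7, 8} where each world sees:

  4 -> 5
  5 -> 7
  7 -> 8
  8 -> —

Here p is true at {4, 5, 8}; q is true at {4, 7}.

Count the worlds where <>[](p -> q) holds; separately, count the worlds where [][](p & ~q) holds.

2 and 3

For <>[](p -> q):
4: successors {5}; [](p -> q) there: 5:T. ✓
5: successors {7}; [](p -> q) there: 7:F. ✗
7: successors {8}; [](p -> q) there: 8:T. ✓
8: no successors, so <>[](p -> q) fails. ✗
— 2 worlds.
For [][](p & ~q):
4: successors {5}; [](p & ~q) there: 5:F. ✗
5: successors {7}; [](p & ~q) there: 7:T. ✓
7: successors {8}; [](p & ~q) there: 8:T. ✓
8: no successors, so [][](p & ~q) holds vacuously. ✓
— 3 worlds.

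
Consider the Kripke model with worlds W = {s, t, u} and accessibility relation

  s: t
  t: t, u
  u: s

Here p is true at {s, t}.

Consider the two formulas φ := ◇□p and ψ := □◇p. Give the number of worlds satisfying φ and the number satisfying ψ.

For ◇□p:
s: successors {t}; □p there: t:F. ✗
t: successors {t, u}; □p there: t:F, u:T. ✓
u: successors {s}; □p there: s:T. ✓
— 2 worlds.
For □◇p:
s: successors {t}; ◇p there: t:T. ✓
t: successors {t, u}; ◇p there: t:T, u:T. ✓
u: successors {s}; ◇p there: s:T. ✓
— 3 worlds.

2 and 3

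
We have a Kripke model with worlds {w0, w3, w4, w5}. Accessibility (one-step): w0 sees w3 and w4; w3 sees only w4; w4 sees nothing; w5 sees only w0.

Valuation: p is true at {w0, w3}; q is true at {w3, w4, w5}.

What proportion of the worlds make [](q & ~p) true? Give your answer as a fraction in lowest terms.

1/2

w0: successors {w3, w4}; q & ~p there: w3:F, w4:T. ✗
w3: successors {w4}; q & ~p there: w4:T. ✓
w4: no successors, so [](q & ~p) holds vacuously. ✓
w5: successors {w0}; q & ~p there: w0:F. ✗
That's 2 of 4 worlds, so 2/4 = 1/2.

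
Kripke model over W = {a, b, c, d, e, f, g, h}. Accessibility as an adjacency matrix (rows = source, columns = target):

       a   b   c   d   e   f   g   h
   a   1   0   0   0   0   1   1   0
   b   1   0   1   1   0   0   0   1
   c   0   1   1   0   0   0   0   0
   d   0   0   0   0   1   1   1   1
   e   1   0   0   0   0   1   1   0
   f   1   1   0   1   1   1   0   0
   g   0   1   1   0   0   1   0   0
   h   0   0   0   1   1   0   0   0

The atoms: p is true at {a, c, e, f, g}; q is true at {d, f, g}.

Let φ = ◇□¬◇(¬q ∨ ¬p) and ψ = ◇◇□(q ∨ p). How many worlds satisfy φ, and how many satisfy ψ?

For ◇□¬◇(¬q ∨ ¬p):
a: successors {a, f, g}; □¬◇(¬q ∨ ¬p) there: a:F, f:F, g:F. ✗
b: successors {a, c, d, h}; □¬◇(¬q ∨ ¬p) there: a:F, c:F, d:F, h:F. ✗
c: successors {b, c}; □¬◇(¬q ∨ ¬p) there: b:F, c:F. ✗
d: successors {e, f, g, h}; □¬◇(¬q ∨ ¬p) there: e:F, f:F, g:F, h:F. ✗
e: successors {a, f, g}; □¬◇(¬q ∨ ¬p) there: a:F, f:F, g:F. ✗
f: successors {a, b, d, e, f}; □¬◇(¬q ∨ ¬p) there: a:F, b:F, d:F, e:F, f:F. ✗
g: successors {b, c, f}; □¬◇(¬q ∨ ¬p) there: b:F, c:F, f:F. ✗
h: successors {d, e}; □¬◇(¬q ∨ ¬p) there: d:F, e:F. ✗
— 0 worlds.
For ◇◇□(q ∨ p):
a: successors {a, f, g}; ◇□(q ∨ p) there: a:T, f:T, g:F. ✓
b: successors {a, c, d, h}; ◇□(q ∨ p) there: a:T, c:F, d:T, h:T. ✓
c: successors {b, c}; ◇□(q ∨ p) there: b:T, c:F. ✓
d: successors {e, f, g, h}; ◇□(q ∨ p) there: e:T, f:T, g:F, h:T. ✓
e: successors {a, f, g}; ◇□(q ∨ p) there: a:T, f:T, g:F. ✓
f: successors {a, b, d, e, f}; ◇□(q ∨ p) there: a:T, b:T, d:T, e:T, f:T. ✓
g: successors {b, c, f}; ◇□(q ∨ p) there: b:T, c:F, f:T. ✓
h: successors {d, e}; ◇□(q ∨ p) there: d:T, e:T. ✓
— 8 worlds.

0 and 8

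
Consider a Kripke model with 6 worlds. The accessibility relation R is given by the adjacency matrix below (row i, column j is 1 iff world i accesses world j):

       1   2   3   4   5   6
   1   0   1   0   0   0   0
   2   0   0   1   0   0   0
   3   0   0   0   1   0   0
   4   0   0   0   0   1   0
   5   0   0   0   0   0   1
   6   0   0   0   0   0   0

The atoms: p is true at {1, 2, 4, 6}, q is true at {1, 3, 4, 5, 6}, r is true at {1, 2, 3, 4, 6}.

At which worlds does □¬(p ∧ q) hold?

1: successors {2}; ¬(p ∧ q) there: 2:T. ✓
2: successors {3}; ¬(p ∧ q) there: 3:T. ✓
3: successors {4}; ¬(p ∧ q) there: 4:F. ✗
4: successors {5}; ¬(p ∧ q) there: 5:T. ✓
5: successors {6}; ¬(p ∧ q) there: 6:F. ✗
6: no successors, so □¬(p ∧ q) holds vacuously. ✓

{1, 2, 4, 6}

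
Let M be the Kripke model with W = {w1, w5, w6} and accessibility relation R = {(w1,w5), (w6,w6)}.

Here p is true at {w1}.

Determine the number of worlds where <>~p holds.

w1: successors {w5}; ~p there: w5:T. ✓
w5: no successors, so <>~p fails. ✗
w6: successors {w6}; ~p there: w6:T. ✓
Satisfying worlds: {w1, w6}.

2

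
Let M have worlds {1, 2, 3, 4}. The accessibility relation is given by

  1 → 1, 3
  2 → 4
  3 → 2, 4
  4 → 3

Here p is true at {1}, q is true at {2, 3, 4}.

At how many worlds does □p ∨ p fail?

1: □p is F, p is T. ✓
2: □p is F, p is F. ✗
3: □p is F, p is F. ✗
4: □p is F, p is F. ✗
Satisfying worlds: {1}.
So □p ∨ p fails at the other 3 worlds.

3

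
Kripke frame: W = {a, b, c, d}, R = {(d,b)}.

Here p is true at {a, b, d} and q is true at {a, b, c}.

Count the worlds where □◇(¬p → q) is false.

a: no successors, so □◇(¬p → q) holds vacuously. ✓
b: no successors, so □◇(¬p → q) holds vacuously. ✓
c: no successors, so □◇(¬p → q) holds vacuously. ✓
d: successors {b}; ◇(¬p → q) there: b:F. ✗
Satisfying worlds: {a, b, c}.
So □◇(¬p → q) fails at the other 1 world.

1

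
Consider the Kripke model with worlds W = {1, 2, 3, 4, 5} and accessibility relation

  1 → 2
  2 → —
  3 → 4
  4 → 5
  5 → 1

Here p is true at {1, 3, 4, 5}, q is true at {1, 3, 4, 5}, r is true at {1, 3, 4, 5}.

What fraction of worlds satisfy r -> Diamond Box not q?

3/5

1: r is T, Diamond Box not q is T. ✓
2: r is F, Diamond Box not q is F. ✓
3: r is T, Diamond Box not q is F. ✗
4: r is T, Diamond Box not q is F. ✗
5: r is T, Diamond Box not q is T. ✓
That's 3 of 5 worlds, so 3/5.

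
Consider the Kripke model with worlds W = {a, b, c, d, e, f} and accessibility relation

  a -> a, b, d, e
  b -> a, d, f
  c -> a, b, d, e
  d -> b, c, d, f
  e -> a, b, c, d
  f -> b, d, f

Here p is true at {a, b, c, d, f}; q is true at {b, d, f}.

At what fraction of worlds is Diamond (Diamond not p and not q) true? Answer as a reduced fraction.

a: successors {a, b, d, e}; Diamond not p and not q there: a:T, b:F, d:F, e:F. ✓
b: successors {a, d, f}; Diamond not p and not q there: a:T, d:F, f:F. ✓
c: successors {a, b, d, e}; Diamond not p and not q there: a:T, b:F, d:F, e:F. ✓
d: successors {b, c, d, f}; Diamond not p and not q there: b:F, c:T, d:F, f:F. ✓
e: successors {a, b, c, d}; Diamond not p and not q there: a:T, b:F, c:T, d:F. ✓
f: successors {b, d, f}; Diamond not p and not q there: b:F, d:F, f:F. ✗
That's 5 of 6 worlds, so 5/6.

5/6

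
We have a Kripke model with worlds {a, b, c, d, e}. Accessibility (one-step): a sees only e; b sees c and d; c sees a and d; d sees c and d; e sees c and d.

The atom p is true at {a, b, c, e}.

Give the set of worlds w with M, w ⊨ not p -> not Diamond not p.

{a, b, c, e}

a: not p is F, not Diamond not p is T. ✓
b: not p is F, not Diamond not p is F. ✓
c: not p is F, not Diamond not p is F. ✓
d: not p is T, not Diamond not p is F. ✗
e: not p is F, not Diamond not p is F. ✓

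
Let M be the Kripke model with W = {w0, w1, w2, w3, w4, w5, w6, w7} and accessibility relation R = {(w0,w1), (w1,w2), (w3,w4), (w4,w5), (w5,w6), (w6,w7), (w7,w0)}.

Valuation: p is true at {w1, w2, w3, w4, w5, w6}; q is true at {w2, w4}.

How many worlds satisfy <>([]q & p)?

2

w0: successors {w1}; []q & p there: w1:T. ✓
w1: successors {w2}; []q & p there: w2:T. ✓
w2: no successors, so <>([]q & p) fails. ✗
w3: successors {w4}; []q & p there: w4:F. ✗
w4: successors {w5}; []q & p there: w5:F. ✗
w5: successors {w6}; []q & p there: w6:F. ✗
w6: successors {w7}; []q & p there: w7:F. ✗
w7: successors {w0}; []q & p there: w0:F. ✗
Satisfying worlds: {w0, w1}.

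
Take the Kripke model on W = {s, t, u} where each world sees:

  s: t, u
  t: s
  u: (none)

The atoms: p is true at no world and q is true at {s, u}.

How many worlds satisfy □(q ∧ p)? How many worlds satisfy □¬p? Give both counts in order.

For □(q ∧ p):
s: successors {t, u}; q ∧ p there: t:F, u:F. ✗
t: successors {s}; q ∧ p there: s:F. ✗
u: no successors, so □(q ∧ p) holds vacuously. ✓
— 1 world.
For □¬p:
s: successors {t, u}; ¬p there: t:T, u:T. ✓
t: successors {s}; ¬p there: s:T. ✓
u: no successors, so □¬p holds vacuously. ✓
— 3 worlds.

1 and 3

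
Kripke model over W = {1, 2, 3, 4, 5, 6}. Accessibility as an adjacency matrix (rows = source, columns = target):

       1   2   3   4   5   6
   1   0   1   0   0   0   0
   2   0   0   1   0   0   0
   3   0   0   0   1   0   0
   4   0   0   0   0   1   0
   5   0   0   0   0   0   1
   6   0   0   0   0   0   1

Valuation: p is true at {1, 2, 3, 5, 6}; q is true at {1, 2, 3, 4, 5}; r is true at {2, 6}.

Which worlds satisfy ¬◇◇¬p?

1: ◇◇¬p is F. ✓
2: ◇◇¬p is T. ✗
3: ◇◇¬p is F. ✓
4: ◇◇¬p is F. ✓
5: ◇◇¬p is F. ✓
6: ◇◇¬p is F. ✓

{1, 3, 4, 5, 6}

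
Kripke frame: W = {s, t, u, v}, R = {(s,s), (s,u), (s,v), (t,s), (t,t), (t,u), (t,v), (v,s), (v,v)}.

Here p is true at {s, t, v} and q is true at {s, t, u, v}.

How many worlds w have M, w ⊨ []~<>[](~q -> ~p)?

1

s: successors {s, u, v}; ~<>[](~q -> ~p) there: s:F, u:T, v:F. ✗
t: successors {s, t, u, v}; ~<>[](~q -> ~p) there: s:F, t:F, u:T, v:F. ✗
u: no successors, so []~<>[](~q -> ~p) holds vacuously. ✓
v: successors {s, v}; ~<>[](~q -> ~p) there: s:F, v:F. ✗
Satisfying worlds: {u}.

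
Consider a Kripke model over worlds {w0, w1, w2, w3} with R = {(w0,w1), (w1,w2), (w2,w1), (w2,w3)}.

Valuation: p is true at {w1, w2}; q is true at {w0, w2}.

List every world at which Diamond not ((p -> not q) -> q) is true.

w0: successors {w1}; not ((p -> not q) -> q) there: w1:T. ✓
w1: successors {w2}; not ((p -> not q) -> q) there: w2:F. ✗
w2: successors {w1, w3}; not ((p -> not q) -> q) there: w1:T, w3:T. ✓
w3: no successors, so Diamond not ((p -> not q) -> q) fails. ✗

{w0, w2}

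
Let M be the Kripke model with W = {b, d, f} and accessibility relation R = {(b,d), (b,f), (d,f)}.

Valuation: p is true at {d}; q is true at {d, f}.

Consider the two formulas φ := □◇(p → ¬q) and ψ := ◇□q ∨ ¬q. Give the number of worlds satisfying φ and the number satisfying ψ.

For □◇(p → ¬q):
b: successors {d, f}; ◇(p → ¬q) there: d:T, f:F. ✗
d: successors {f}; ◇(p → ¬q) there: f:F. ✗
f: no successors, so □◇(p → ¬q) holds vacuously. ✓
— 1 world.
For ◇□q ∨ ¬q:
b: ◇□q is T, ¬q is T. ✓
d: ◇□q is T, ¬q is F. ✓
f: ◇□q is F, ¬q is F. ✗
— 2 worlds.

1 and 2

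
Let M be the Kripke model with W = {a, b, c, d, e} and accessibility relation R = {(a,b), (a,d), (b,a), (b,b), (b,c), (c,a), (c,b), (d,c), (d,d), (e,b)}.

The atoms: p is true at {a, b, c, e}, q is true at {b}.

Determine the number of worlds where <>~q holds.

a: successors {b, d}; ~q there: b:F, d:T. ✓
b: successors {a, b, c}; ~q there: a:T, b:F, c:T. ✓
c: successors {a, b}; ~q there: a:T, b:F. ✓
d: successors {c, d}; ~q there: c:T, d:T. ✓
e: successors {b}; ~q there: b:F. ✗
Satisfying worlds: {a, b, c, d}.

4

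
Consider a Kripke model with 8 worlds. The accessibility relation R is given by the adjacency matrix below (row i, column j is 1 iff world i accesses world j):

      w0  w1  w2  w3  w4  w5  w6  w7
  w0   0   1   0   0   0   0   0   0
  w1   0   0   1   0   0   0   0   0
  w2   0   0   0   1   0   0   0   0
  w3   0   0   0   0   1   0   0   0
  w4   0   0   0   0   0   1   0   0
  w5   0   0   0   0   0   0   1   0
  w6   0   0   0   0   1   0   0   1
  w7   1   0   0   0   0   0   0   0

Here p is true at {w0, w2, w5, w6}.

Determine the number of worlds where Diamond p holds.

w0: successors {w1}; p there: w1:F. ✗
w1: successors {w2}; p there: w2:T. ✓
w2: successors {w3}; p there: w3:F. ✗
w3: successors {w4}; p there: w4:F. ✗
w4: successors {w5}; p there: w5:T. ✓
w5: successors {w6}; p there: w6:T. ✓
w6: successors {w4, w7}; p there: w4:F, w7:F. ✗
w7: successors {w0}; p there: w0:T. ✓
Satisfying worlds: {w1, w4, w5, w7}.

4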